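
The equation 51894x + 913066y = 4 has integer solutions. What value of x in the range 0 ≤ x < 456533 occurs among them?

452451

Euclid: 913066 = 17·51894 + 30868; 51894 = 1·30868 + 21026; 30868 = 1·21026 + 9842; 21026 = 2·9842 + 1342; 9842 = 7·1342 + 448; 1342 = 2·448 + 446; 448 = 1·446 + 2; 446 = 223·2 + 0 → gcd = 2; 4 = 2·2.
Back-substitution yields 51894·(-2041) + 913066·(116) = 2, so one solution is x = -2041·2 = -4082, y = 116·2 = 232.
Solutions in x differ by 913066/2 = 456533; the one in [0, 456533) is -4082 mod 456533 = 452451.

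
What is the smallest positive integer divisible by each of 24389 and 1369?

33388541

gcd first: 24389 = 17·1369 + 1116; 1369 = 1·1116 + 253; 1116 = 4·253 + 104; 253 = 2·104 + 45; 104 = 2·45 + 14; 45 = 3·14 + 3; 14 = 4·3 + 2; 3 = 1·2 + 1; 2 = 2·1 + 0 → gcd = 1
lcm = 24389·1369/gcd = 33388541/1 = 33388541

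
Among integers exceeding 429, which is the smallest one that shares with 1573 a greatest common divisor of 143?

572

1573 = 143·11. Any a with gcd(a, 1573) = 143 is a multiple of 143, say 143s, with s coprime to 11.
Need s > 429/143, so s ≥ 4. First s ≥ 4 with gcd(s, 11) = 1 is s = 4. Thus a = 143·4 = 572.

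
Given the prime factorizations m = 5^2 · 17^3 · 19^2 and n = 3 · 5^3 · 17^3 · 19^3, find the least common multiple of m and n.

max exponent per prime: 3 · 5^3 · 17^3 · 19^3 = 12636850125

12636850125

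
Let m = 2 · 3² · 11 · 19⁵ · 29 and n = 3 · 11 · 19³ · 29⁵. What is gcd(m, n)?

6564063

min exponent per shared prime: 3 · 11 · 19³ · 29 = 6564063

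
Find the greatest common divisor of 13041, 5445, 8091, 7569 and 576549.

9

13041 = 3⁴ · 7 · 23; 5445 = 3² · 5 · 11²; 8091 = 3² · 29 · 31; 7569 = 3² · 29²; 576549 = 3² · 29 · 47²
gcd takes min exponent of each prime: 3² = 9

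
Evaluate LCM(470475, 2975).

gcd first: 470475 = 158·2975 + 425; 2975 = 7·425 + 0 → gcd = 425
lcm = 470475·2975/gcd = 1399663125/425 = 3293325

3293325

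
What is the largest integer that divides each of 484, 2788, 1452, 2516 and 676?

4

gcd(484, 2788): 2788 = 5·484 + 368; 484 = 1·368 + 116; 368 = 3·116 + 20; 116 = 5·20 + 16; 20 = 1·16 + 4; 16 = 4·4 + 0 → 4
gcd(4, 1452): 1452 = 363·4 + 0 → 4
gcd(4, 2516): 2516 = 629·4 + 0 → 4
gcd(4, 676): 676 = 169·4 + 0 → 4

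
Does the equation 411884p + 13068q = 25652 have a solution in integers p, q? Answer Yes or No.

Yes

gcd(411884, 13068): 411884 = 31·13068 + 6776; 13068 = 1·6776 + 6292; 6776 = 1·6292 + 484; 6292 = 13·484 + 0 → 484
484 divides 25652, so a solution exists.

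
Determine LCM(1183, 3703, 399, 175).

891774975

lcm(1183, 3703) = 1183·3703/gcd = 4380649/7 = 625807
lcm(625807, 399) = 625807·399/gcd = 249696993/7 = 35670999
lcm(35670999, 175) = 35670999·175/gcd = 6242424825/7 = 891774975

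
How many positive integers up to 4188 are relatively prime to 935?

2868

935 = 5·11·17. Inclusion–exclusion on these primes:
4188 − ⌊4188/5⌋ − ⌊4188/11⌋ − ⌊4188/17⌋ + ⌊4188/55⌋ + ⌊4188/85⌋ + ⌊4188/187⌋ − ⌊4188/935⌋ = 2868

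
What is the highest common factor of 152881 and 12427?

152881 = 17² · 23²
12427 = 17² · 43
Common: 17² = 289

289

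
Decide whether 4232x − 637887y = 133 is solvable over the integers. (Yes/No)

Yes

gcd(4232, 637887): 637887 = 150·4232 + 3087; 4232 = 1·3087 + 1145; 3087 = 2·1145 + 797; 1145 = 1·797 + 348; 797 = 2·348 + 101; 348 = 3·101 + 45; 101 = 2·45 + 11; 45 = 4·11 + 1; 11 = 11·1 + 0 → 1
1 divides 133, so a solution exists.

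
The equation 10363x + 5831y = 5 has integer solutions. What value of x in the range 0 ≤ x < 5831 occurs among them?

Reduce mod 5831: 10363x ≡ 5 (mod 5831). With g = gcd(10363, 5831) = 1 dividing 5, divide through: 10363x ≡ 5 (mod 5831).
Since gcd(10363, 5831) = 1, x ≡ 5·(10363)⁻¹ ≡ 1607 (mod 5831). Smallest non-negative: 1607.

1607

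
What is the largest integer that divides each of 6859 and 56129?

6859 = 19³
56129 = 37² · 41
Common: 1 = 1

1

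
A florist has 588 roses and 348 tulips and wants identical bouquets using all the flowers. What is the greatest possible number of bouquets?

12

Euclid: 588 = 1·348 + 240; 348 = 1·240 + 108; 240 = 2·108 + 24; 108 = 4·24 + 12; 24 = 2·12 + 0. Last nonzero remainder: 12.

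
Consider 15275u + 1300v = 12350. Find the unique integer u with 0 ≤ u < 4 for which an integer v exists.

Reduce mod 1300: 15275u ≡ 12350 (mod 1300). With g = gcd(15275, 1300) = 325 dividing 12350, divide through: 47u ≡ 38 (mod 4).
Since gcd(47, 4) = 1, u ≡ 38·(47)⁻¹ ≡ 2 (mod 4). Smallest non-negative: 2.

2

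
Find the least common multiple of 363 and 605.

1815

gcd first: 605 = 1·363 + 242; 363 = 1·242 + 121; 242 = 2·121 + 0 → gcd = 121
lcm = 363·605/gcd = 219615/121 = 1815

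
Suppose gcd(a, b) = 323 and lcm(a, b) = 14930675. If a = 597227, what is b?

Using ab = gcd(a,b)·lcm(a,b) = 323·14930675 = 4822608025, we get b = 4822608025/597227 = 8075.

8075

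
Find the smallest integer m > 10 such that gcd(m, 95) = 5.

gcd(m, 95) = 5 forces 5 | m; write m = 5s. Then gcd(5s, 5·19) = 5·gcd(s, 19), so need gcd(s, 19) = 1.
5s > 10 gives s ≥ 3. The least s ≥ 3 coprime to 19 is 3, so m = 5·3 = 15.

15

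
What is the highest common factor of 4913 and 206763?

1

Euclid: 206763 = 42·4913 + 417; 4913 = 11·417 + 326; 417 = 1·326 + 91; 326 = 3·91 + 53; 91 = 1·53 + 38; 53 = 1·38 + 15; 38 = 2·15 + 8; 15 = 1·8 + 7; 8 = 1·7 + 1; 7 = 7·1 + 0. Last nonzero remainder: 1.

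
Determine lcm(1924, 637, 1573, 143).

1924 = 2² · 13 · 37; 637 = 7² · 13; 1573 = 11² · 13; 143 = 11 · 13
lcm takes max exponent of each prime: 2² · 7² · 11² · 13 · 37 = 11407396

11407396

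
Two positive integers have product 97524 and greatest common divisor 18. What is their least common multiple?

gcd·lcm = product, so lcm = 97524/18 = 5418.

5418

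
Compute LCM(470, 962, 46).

470 = 2 · 5 · 47; 962 = 2 · 13 · 37; 46 = 2 · 23
lcm takes max exponent of each prime: 2 · 5 · 13 · 23 · 37 · 47 = 5199610

5199610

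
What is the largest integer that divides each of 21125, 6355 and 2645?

gcd(21125, 6355): 21125 = 3·6355 + 2060; 6355 = 3·2060 + 175; 2060 = 11·175 + 135; 175 = 1·135 + 40; 135 = 3·40 + 15; 40 = 2·15 + 10; 15 = 1·10 + 5; 10 = 2·5 + 0 → 5
gcd(5, 2645): 2645 = 529·5 + 0 → 5

5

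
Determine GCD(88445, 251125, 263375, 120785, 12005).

gcd(88445, 251125): 251125 = 2·88445 + 74235; 88445 = 1·74235 + 14210; 74235 = 5·14210 + 3185; 14210 = 4·3185 + 1470; 3185 = 2·1470 + 245; 1470 = 6·245 + 0 → 245
gcd(245, 263375): 263375 = 1075·245 + 0 → 245
gcd(245, 120785): 120785 = 493·245 + 0 → 245
gcd(245, 12005): 12005 = 49·245 + 0 → 245

245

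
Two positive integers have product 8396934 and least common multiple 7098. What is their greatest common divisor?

1183

gcd·lcm = product, so gcd = 8396934/7098 = 1183.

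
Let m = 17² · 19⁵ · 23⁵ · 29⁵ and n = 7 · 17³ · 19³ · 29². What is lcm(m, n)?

11241958519314605714907863

max exponent per prime: 7 · 17³ · 19⁵ · 23⁵ · 29⁵ = 11241958519314605714907863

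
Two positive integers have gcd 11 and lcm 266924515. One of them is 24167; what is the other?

121495

Using mn = gcd(m,n)·lcm(m,n) = 11·266924515 = 2936169665, we get n = 2936169665/24167 = 121495.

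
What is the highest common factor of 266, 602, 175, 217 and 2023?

266 = 2 · 7 · 19; 602 = 2 · 7 · 43; 175 = 5² · 7; 217 = 7 · 31; 2023 = 7 · 17²
gcd takes min exponent of each prime: 7 = 7

7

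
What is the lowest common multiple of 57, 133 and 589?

12369

57 = 3 · 19; 133 = 7 · 19; 589 = 19 · 31
lcm takes max exponent of each prime: 3 · 7 · 19 · 31 = 12369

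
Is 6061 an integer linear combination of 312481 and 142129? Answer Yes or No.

gcd(312481, 142129): 312481 = 2·142129 + 28223; 142129 = 5·28223 + 1014; 28223 = 27·1014 + 845; 1014 = 1·845 + 169; 845 = 5·169 + 0 → 169
169 does not divide 6061, so a solution does not exist.

No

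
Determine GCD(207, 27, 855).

9

207 = 3² · 23; 27 = 3³; 855 = 3² · 5 · 19
gcd takes min exponent of each prime: 3² = 9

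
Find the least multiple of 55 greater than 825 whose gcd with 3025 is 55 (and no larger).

880

3025 = 55·55. Any a with gcd(a, 3025) = 55 is a multiple of 55, say 55s, with s coprime to 55.
Need s > 825/55, so s ≥ 16. First s ≥ 16 with gcd(s, 55) = 1 is s = 16. Thus a = 55·16 = 880.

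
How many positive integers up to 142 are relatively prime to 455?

Prime factors of 455: 5, 7, 13. Count integers ≤ 142 divisible by none of them.
By inclusion–exclusion: 142 − ⌊142/5⌋ − ⌊142/7⌋ − ⌊142/13⌋ + ⌊142/35⌋ + ⌊142/65⌋ + ⌊142/91⌋ − ⌊142/455⌋ = 91.

91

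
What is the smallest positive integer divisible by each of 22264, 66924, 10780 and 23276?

190821070440

22264 = 2³ · 11² · 23; 66924 = 2² · 3² · 11 · 13²; 10780 = 2² · 5 · 7² · 11; 23276 = 2² · 11 · 23²
lcm takes max exponent of each prime: 2³ · 3² · 5 · 7² · 11² · 13² · 23² = 190821070440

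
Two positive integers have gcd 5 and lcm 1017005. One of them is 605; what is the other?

8405

Using pq = gcd(p,q)·lcm(p,q) = 5·1017005 = 5085025, we get q = 5085025/605 = 8405.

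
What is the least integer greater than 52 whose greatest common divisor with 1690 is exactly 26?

gcd(x, 1690) = 26 forces 26 | x; write x = 26s. Then gcd(26s, 26·65) = 26·gcd(s, 65), so need gcd(s, 65) = 1.
26s > 52 gives s ≥ 3. The least s ≥ 3 coprime to 65 is 3, so x = 26·3 = 78.

78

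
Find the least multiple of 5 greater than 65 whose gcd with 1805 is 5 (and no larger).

gcd(t, 1805) = 5 forces 5 | t; write t = 5s. Then gcd(5s, 5·361) = 5·gcd(s, 361), so need gcd(s, 361) = 1.
5s > 65 gives s ≥ 14. The least s ≥ 14 coprime to 361 is 14, so t = 5·14 = 70.

70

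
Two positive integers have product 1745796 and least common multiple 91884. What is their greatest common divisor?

From gcd × lcm = uv: gcd = 1745796 / 91884 = 19.

19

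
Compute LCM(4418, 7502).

16571918

4418 = 2 · 47²; 7502 = 2 · 11² · 31
max exponents: 2 · 11² · 31 · 47² = 16571918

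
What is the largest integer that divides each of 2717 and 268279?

11

Euclid: 268279 = 98·2717 + 2013; 2717 = 1·2013 + 704; 2013 = 2·704 + 605; 704 = 1·605 + 99; 605 = 6·99 + 11; 99 = 9·11 + 0. Last nonzero remainder: 11.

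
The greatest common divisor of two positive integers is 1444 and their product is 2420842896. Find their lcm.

1676484

Since gcd(a,b)·lcm(a,b) = ab, lcm = 2420842896/1444 = 1676484.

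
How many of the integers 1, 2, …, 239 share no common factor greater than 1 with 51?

150

Prime factors of 51: 3, 17. Count integers ≤ 239 divisible by none of them.
By inclusion–exclusion: 239 − ⌊239/3⌋ − ⌊239/17⌋ + ⌊239/51⌋ = 150.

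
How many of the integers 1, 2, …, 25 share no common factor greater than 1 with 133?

21

133 = 7·19. Inclusion–exclusion on these primes:
25 − ⌊25/7⌋ − ⌊25/19⌋ + ⌊25/133⌋ = 21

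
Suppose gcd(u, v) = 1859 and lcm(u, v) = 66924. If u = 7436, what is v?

16731

Using uv = gcd(u,v)·lcm(u,v) = 1859·66924 = 124411716, we get v = 124411716/7436 = 16731.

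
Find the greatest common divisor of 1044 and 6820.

4

Euclid: 6820 = 6·1044 + 556; 1044 = 1·556 + 488; 556 = 1·488 + 68; 488 = 7·68 + 12; 68 = 5·12 + 8; 12 = 1·8 + 4; 8 = 2·4 + 0. Last nonzero remainder: 4.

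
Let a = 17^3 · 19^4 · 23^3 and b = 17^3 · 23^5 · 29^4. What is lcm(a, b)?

max exponent per prime: 17^3 · 19^4 · 23^5 · 29^4 = 2914689789814520537959

2914689789814520537959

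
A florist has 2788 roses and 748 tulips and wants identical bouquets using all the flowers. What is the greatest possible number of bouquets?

68

2788 = 2² · 17 · 41
748 = 2² · 11 · 17
Common: 2² · 17 = 68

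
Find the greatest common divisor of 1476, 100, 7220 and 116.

4

1476 = 2² · 3² · 41; 100 = 2² · 5²; 7220 = 2² · 5 · 19²; 116 = 2² · 29
gcd takes min exponent of each prime: 2² = 4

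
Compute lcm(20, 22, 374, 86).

160820

20 = 2² · 5; 22 = 2 · 11; 374 = 2 · 11 · 17; 86 = 2 · 43
lcm takes max exponent of each prime: 2² · 5 · 11 · 17 · 43 = 160820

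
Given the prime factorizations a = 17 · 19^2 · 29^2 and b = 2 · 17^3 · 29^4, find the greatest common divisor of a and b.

min exponent per shared prime: 17 · 29^2 = 14297

14297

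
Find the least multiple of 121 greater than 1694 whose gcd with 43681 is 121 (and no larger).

1815

Multiples of 121 above 1694: 121·15, 121·16, … . Need the cofactor coprime to 43681/121 = 361.
Checking s = 15, 16, … the first with gcd(s, 361) = 1 is s = 15, giving 1815.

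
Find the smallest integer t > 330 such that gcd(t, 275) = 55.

385

275 = 55·5. Any t with gcd(t, 275) = 55 is a multiple of 55, say 55s, with s coprime to 5.
Need s > 330/55, so s ≥ 7. First s ≥ 7 with gcd(s, 5) = 1 is s = 7. Thus t = 55·7 = 385.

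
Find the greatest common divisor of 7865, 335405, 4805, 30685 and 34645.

5

7865 = 5 · 11² · 13; 335405 = 5 · 7² · 37²; 4805 = 5 · 31²; 30685 = 5 · 17 · 19²; 34645 = 5 · 13² · 41
gcd takes min exponent of each prime: 5 = 5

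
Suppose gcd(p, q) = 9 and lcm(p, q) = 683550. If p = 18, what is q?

p·q = gcd·lcm = 9·683550 = 6151950, so q = 6151950/18 = 341775.

341775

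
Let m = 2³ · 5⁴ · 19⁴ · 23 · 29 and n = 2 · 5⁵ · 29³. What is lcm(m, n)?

max exponent per prime: 2³ · 5⁵ · 19⁴ · 23 · 29³ = 1827579349675000

1827579349675000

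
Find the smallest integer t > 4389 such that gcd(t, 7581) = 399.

4788

gcd(t, 7581) = 399 forces 399 | t; write t = 399s. Then gcd(399s, 399·19) = 399·gcd(s, 19), so need gcd(s, 19) = 1.
399s > 4389 gives s ≥ 12. The least s ≥ 12 coprime to 19 is 12, so t = 399·12 = 4788.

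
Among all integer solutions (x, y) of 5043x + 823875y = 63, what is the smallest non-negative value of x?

160266

Reduce mod 823875: 5043x ≡ 63 (mod 823875). With g = gcd(5043, 823875) = 3 dividing 63, divide through: 1681x ≡ 21 (mod 274625).
Since gcd(1681, 274625) = 1, x ≡ 21·(1681)⁻¹ ≡ 160266 (mod 274625). Smallest non-negative: 160266.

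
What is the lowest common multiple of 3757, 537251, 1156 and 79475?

53725100

3757 = 13 · 17²; 537251 = 11 · 13² · 17²; 1156 = 2² · 17²; 79475 = 5² · 11 · 17²
lcm takes max exponent of each prime: 2² · 5² · 11 · 13² · 17² = 53725100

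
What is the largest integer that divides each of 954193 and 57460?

Euclid: 954193 = 16·57460 + 34833; 57460 = 1·34833 + 22627; 34833 = 1·22627 + 12206; 22627 = 1·12206 + 10421; 12206 = 1·10421 + 1785; 10421 = 5·1785 + 1496; 1785 = 1·1496 + 289; 1496 = 5·289 + 51; 289 = 5·51 + 34; 51 = 1·34 + 17; 34 = 2·17 + 0. Last nonzero remainder: 17.

17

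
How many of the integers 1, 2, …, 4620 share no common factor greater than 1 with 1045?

Prime factors of 1045: 5, 11, 19. Count integers ≤ 4620 divisible by none of them.
By inclusion–exclusion: 4620 − ⌊4620/5⌋ − ⌊4620/11⌋ − ⌊4620/19⌋ + ⌊4620/55⌋ + ⌊4620/95⌋ + ⌊4620/209⌋ − ⌊4620/1045⌋ = 3183.

3183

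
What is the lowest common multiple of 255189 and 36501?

255189 = 3 · 11² · 19 · 37; 36501 = 3 · 23³
max exponents: 3 · 11² · 19 · 23³ · 37 = 3104884563

3104884563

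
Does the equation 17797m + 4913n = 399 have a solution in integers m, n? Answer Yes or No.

gcd(17797, 4913): 17797 = 3·4913 + 3058; 4913 = 1·3058 + 1855; 3058 = 1·1855 + 1203; 1855 = 1·1203 + 652; 1203 = 1·652 + 551; 652 = 1·551 + 101; 551 = 5·101 + 46; 101 = 2·46 + 9; 46 = 5·9 + 1; 9 = 9·1 + 0 → 1
1 divides 399, so a solution exists.

Yes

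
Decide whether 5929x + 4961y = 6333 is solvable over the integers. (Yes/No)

gcd(5929, 4961): 5929 = 1·4961 + 968; 4961 = 5·968 + 121; 968 = 8·121 + 0 → 121
121 does not divide 6333, so a solution does not exist.

No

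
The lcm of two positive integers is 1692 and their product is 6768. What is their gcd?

gcd·lcm = product, so gcd = 6768/1692 = 4.

4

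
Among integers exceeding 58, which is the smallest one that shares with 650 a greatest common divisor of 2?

62

Multiples of 2 above 58: 2·30, 2·31, … . Need the cofactor coprime to 650/2 = 325.
Checking s = 30, 31, … the first with gcd(s, 325) = 1 is s = 31, giving 62.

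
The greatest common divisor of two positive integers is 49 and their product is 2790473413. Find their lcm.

56948437

For any two positive integers, gcd × lcm equals their product. Hence lcm = 2790473413 / 49 = 56948437.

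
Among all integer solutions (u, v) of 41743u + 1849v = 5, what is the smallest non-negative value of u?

408

Reduce mod 1849: 41743u ≡ 5 (mod 1849). With g = gcd(41743, 1849) = 1 dividing 5, divide through: 41743u ≡ 5 (mod 1849).
Since gcd(41743, 1849) = 1, u ≡ 5·(41743)⁻¹ ≡ 408 (mod 1849). Smallest non-negative: 408.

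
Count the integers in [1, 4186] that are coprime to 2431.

Prime factors of 2431: 11, 13, 17. Count integers ≤ 4186 divisible by none of them.
By inclusion–exclusion: 4186 − ⌊4186/11⌋ − ⌊4186/13⌋ − ⌊4186/17⌋ + ⌊4186/143⌋ + ⌊4186/187⌋ + ⌊4186/221⌋ − ⌊4186/2431⌋ = 3306.

3306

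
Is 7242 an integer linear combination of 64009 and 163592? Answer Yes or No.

No

gcd(64009, 163592): 163592 = 2·64009 + 35574; 64009 = 1·35574 + 28435; 35574 = 1·28435 + 7139; 28435 = 3·7139 + 7018; 7139 = 1·7018 + 121; 7018 = 58·121 + 0 → 121
121 does not divide 7242, so a solution does not exist.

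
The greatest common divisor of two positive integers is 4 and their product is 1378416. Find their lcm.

344604

Since gcd(u,v)·lcm(u,v) = uv, lcm = 1378416/4 = 344604.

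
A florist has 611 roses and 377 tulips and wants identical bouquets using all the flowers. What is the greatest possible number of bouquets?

13

611 = 13 · 47
377 = 13 · 29
Common: 13 = 13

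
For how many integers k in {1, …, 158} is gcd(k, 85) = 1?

85 = 5·17. Inclusion–exclusion on these primes:
158 − ⌊158/5⌋ − ⌊158/17⌋ + ⌊158/85⌋ = 119

119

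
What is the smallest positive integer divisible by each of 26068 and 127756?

43820308

gcd first: 127756 = 4·26068 + 23484; 26068 = 1·23484 + 2584; 23484 = 9·2584 + 228; 2584 = 11·228 + 76; 228 = 3·76 + 0 → gcd = 76
lcm = 26068·127756/gcd = 3330343408/76 = 43820308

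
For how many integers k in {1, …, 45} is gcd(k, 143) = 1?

Prime factors of 143: 11, 13. Count integers ≤ 45 divisible by none of them.
By inclusion–exclusion: 45 − ⌊45/11⌋ − ⌊45/13⌋ + ⌊45/143⌋ = 38.

38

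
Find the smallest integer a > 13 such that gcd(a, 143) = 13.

26

gcd(a, 143) = 13 forces 13 | a; write a = 13s. Then gcd(13s, 13·11) = 13·gcd(s, 11), so need gcd(s, 11) = 1.
13s > 13 gives s ≥ 2. The least s ≥ 2 coprime to 11 is 2, so a = 13·2 = 26.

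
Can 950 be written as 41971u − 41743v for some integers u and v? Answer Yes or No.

By Bézout, 41971u − 41743v = 950 has integer solutions iff gcd(41971, 41743) | 950.
Euclid: 41971 = 1·41743 + 228; 41743 = 183·228 + 19; 228 = 12·19 + 0. gcd = 19; 950 mod 19 = 0. Yes.

Yes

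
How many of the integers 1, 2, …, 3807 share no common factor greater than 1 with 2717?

3027

Prime factors of 2717: 11, 13, 19. Count integers ≤ 3807 divisible by none of them.
By inclusion–exclusion: 3807 − ⌊3807/11⌋ − ⌊3807/13⌋ − ⌊3807/19⌋ + ⌊3807/143⌋ + ⌊3807/209⌋ + ⌊3807/247⌋ − ⌊3807/2717⌋ = 3027.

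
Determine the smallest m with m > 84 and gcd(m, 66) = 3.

gcd(m, 66) = 3 forces 3 | m; write m = 3s. Then gcd(3s, 3·22) = 3·gcd(s, 22), so need gcd(s, 22) = 1.
3s > 84 gives s ≥ 29. The least s ≥ 29 coprime to 22 is 29, so m = 3·29 = 87.

87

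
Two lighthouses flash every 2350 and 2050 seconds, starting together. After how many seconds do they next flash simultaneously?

gcd first: 2350 = 1·2050 + 300; 2050 = 6·300 + 250; 300 = 1·250 + 50; 250 = 5·50 + 0 → gcd = 50
lcm = 2350·2050/gcd = 4817500/50 = 96350

96350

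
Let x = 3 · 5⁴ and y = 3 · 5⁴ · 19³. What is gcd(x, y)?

1875

min exponent per shared prime: 3 · 5⁴ = 1875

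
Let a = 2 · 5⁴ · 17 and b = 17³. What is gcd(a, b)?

17

min exponent per shared prime: 17 = 17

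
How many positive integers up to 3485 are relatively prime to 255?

1750

Prime factors of 255: 3, 5, 17. Count integers ≤ 3485 divisible by none of them.
By inclusion–exclusion: 3485 − ⌊3485/3⌋ − ⌊3485/5⌋ − ⌊3485/17⌋ + ⌊3485/15⌋ + ⌊3485/51⌋ + ⌊3485/85⌋ − ⌊3485/255⌋ = 1750.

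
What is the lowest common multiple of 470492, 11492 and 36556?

1510749812

470492 = 2² · 11 · 17² · 37; 11492 = 2² · 13² · 17; 36556 = 2² · 13 · 19 · 37
lcm takes max exponent of each prime: 2² · 11 · 13² · 17² · 19 · 37 = 1510749812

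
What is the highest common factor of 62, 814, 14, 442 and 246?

2

gcd(62, 814): 814 = 13·62 + 8; 62 = 7·8 + 6; 8 = 1·6 + 2; 6 = 3·2 + 0 → 2
gcd(2, 14): 14 = 7·2 + 0 → 2
gcd(2, 442): 442 = 221·2 + 0 → 2
gcd(2, 246): 246 = 123·2 + 0 → 2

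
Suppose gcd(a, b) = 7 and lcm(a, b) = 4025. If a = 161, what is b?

175

Using ab = gcd(a,b)·lcm(a,b) = 7·4025 = 28175, we get b = 28175/161 = 175.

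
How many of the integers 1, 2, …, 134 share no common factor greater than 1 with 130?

50

Prime factors of 130: 2, 5, 13. Count integers ≤ 134 divisible by none of them.
By inclusion–exclusion: 134 − ⌊134/2⌋ − ⌊134/5⌋ − ⌊134/13⌋ + ⌊134/10⌋ + ⌊134/26⌋ + ⌊134/65⌋ − ⌊134/130⌋ = 50.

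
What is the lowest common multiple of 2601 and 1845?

533205

gcd first: 2601 = 1·1845 + 756; 1845 = 2·756 + 333; 756 = 2·333 + 90; 333 = 3·90 + 63; 90 = 1·63 + 27; 63 = 2·27 + 9; 27 = 3·9 + 0 → gcd = 9
lcm = 2601·1845/gcd = 4798845/9 = 533205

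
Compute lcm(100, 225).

gcd first: 225 = 2·100 + 25; 100 = 4·25 + 0 → gcd = 25
lcm = 100·225/gcd = 22500/25 = 900

900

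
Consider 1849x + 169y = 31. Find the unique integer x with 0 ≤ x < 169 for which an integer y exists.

Euclid: 1849 = 10·169 + 159; 169 = 1·159 + 10; 159 = 15·10 + 9; 10 = 1·9 + 1; 9 = 9·1 + 0 → gcd = 1; 31 = 1·31.
Back-substitution yields 1849·(-17) + 169·(186) = 1, so one solution is x = -17·31 = -527, y = 186·31 = 5766.
Solutions in x differ by 169/1 = 169; the one in [0, 169) is -527 mod 169 = 149.

149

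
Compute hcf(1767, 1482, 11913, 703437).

gcd(1767, 1482): 1767 = 1·1482 + 285; 1482 = 5·285 + 57; 285 = 5·57 + 0 → 57
gcd(57, 11913): 11913 = 209·57 + 0 → 57
gcd(57, 703437): 703437 = 12341·57 + 0 → 57

57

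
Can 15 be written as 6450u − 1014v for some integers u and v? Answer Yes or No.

No

By Bézout, 6450u − 1014v = 15 has integer solutions iff gcd(6450, 1014) | 15.
Euclid: 6450 = 6·1014 + 366; 1014 = 2·366 + 282; 366 = 1·282 + 84; 282 = 3·84 + 30; 84 = 2·30 + 24; 30 = 1·24 + 6; 24 = 4·6 + 0. gcd = 6; 15 mod 6 = 3. No.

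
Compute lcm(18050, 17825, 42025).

18050 = 2 · 5² · 19²; 17825 = 5² · 23 · 31; 42025 = 5² · 41²
lcm takes max exponent of each prime: 2 · 5² · 19² · 23 · 31 · 41² = 21633881650

21633881650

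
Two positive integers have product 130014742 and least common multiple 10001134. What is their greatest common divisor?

gcd·lcm = product, so gcd = 130014742/10001134 = 13.

13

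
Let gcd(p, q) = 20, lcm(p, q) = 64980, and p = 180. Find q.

7220

Using pq = gcd(p,q)·lcm(p,q) = 20·64980 = 1299600, we get q = 1299600/180 = 7220.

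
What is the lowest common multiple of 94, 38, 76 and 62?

94 = 2 · 47; 38 = 2 · 19; 76 = 2² · 19; 62 = 2 · 31
lcm takes max exponent of each prime: 2² · 19 · 31 · 47 = 110732

110732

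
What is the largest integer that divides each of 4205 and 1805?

Euclid: 4205 = 2·1805 + 595; 1805 = 3·595 + 20; 595 = 29·20 + 15; 20 = 1·15 + 5; 15 = 3·5 + 0. Last nonzero remainder: 5.

5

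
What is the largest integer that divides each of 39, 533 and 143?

13

gcd(39, 533): 533 = 13·39 + 26; 39 = 1·26 + 13; 26 = 2·13 + 0 → 13
gcd(13, 143): 143 = 11·13 + 0 → 13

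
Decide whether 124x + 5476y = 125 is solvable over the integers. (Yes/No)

gcd(124, 5476): 5476 = 44·124 + 20; 124 = 6·20 + 4; 20 = 5·4 + 0 → 4
4 does not divide 125, so a solution does not exist.

No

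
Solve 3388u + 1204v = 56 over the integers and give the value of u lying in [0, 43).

32

Euclid: 3388 = 2·1204 + 980; 1204 = 1·980 + 224; 980 = 4·224 + 84; 224 = 2·84 + 56; 84 = 1·56 + 28; 56 = 2·28 + 0 → gcd = 28; 56 = 28·2.
Back-substitution yields 3388·(16) + 1204·(-45) = 28, so one solution is u = 16·2 = 32, v = -45·2 = -90.
Solutions in u differ by 1204/28 = 43; the one in [0, 43) is 32 mod 43 = 32.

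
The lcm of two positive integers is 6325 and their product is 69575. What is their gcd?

11

From gcd × lcm = pq: gcd = 69575 / 6325 = 11.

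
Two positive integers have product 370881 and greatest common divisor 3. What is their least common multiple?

Since gcd(u,v)·lcm(u,v) = uv, lcm = 370881/3 = 123627.

123627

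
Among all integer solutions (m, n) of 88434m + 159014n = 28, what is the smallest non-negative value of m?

Euclid: 159014 = 1·88434 + 70580; 88434 = 1·70580 + 17854; 70580 = 3·17854 + 17018; 17854 = 1·17018 + 836; 17018 = 20·836 + 298; 836 = 2·298 + 240; 298 = 1·240 + 58; 240 = 4·58 + 8; 58 = 7·8 + 2; 8 = 4·2 + 0 → gcd = 2; 28 = 2·14.
Back-substitution yields 88434·(-19211) + 159014·(10684) = 2, so one solution is m = -19211·14 = -268954, n = 10684·14 = 149576.
Solutions in m differ by 159014/2 = 79507; the one in [0, 79507) is -268954 mod 79507 = 49074.

49074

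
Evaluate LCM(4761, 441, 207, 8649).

224190729

lcm(4761, 441) = 4761·441/gcd = 2099601/9 = 233289
lcm(233289, 207) = 233289·207/gcd = 48290823/207 = 233289
lcm(233289, 8649) = 233289·8649/gcd = 2017716561/9 = 224190729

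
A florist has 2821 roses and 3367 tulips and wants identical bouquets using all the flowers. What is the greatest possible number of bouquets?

91

2821 = 7 · 13 · 31
3367 = 7 · 13 · 37
Common: 7 · 13 = 91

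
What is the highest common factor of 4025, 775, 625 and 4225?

4025 = 5² · 7 · 23; 775 = 5² · 31; 625 = 5⁴; 4225 = 5² · 13²
gcd takes min exponent of each prime: 5² = 25

25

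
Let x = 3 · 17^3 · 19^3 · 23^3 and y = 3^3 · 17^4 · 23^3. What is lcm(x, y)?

188193127896351

max exponent per prime: 3^3 · 17^4 · 19^3 · 23^3 = 188193127896351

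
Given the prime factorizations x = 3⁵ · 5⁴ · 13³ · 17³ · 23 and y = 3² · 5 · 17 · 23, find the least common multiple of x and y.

max exponent per prime: 3⁵ · 5⁴ · 13³ · 17³ · 23 = 37704305705625

37704305705625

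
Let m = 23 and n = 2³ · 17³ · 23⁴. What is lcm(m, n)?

max exponent per prime: 2³ · 17³ · 23⁴ = 10998870664

10998870664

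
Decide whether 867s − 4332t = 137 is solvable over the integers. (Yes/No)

No

gcd(867, 4332): 4332 = 4·867 + 864; 867 = 1·864 + 3; 864 = 288·3 + 0 → 3
3 does not divide 137, so a solution does not exist.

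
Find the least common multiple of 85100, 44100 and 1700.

85100 = 2² · 5² · 23 · 37; 44100 = 2² · 3² · 5² · 7²; 1700 = 2² · 5² · 17
lcm takes max exponent of each prime: 2² · 3² · 5² · 7² · 17 · 23 · 37 = 637994700

637994700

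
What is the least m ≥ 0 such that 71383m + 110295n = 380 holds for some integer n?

5000

Reduce mod 110295: 71383m ≡ 380 (mod 110295). With g = gcd(71383, 110295) = 19 dividing 380, divide through: 3757m ≡ 20 (mod 5805).
Since gcd(3757, 5805) = 1, m ≡ 20·(3757)⁻¹ ≡ 5000 (mod 5805). Smallest non-negative: 5000.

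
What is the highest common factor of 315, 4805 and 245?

315 = 3² · 5 · 7; 4805 = 5 · 31²; 245 = 5 · 7²
gcd takes min exponent of each prime: 5 = 5

5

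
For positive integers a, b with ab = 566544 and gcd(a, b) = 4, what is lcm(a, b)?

gcd·lcm = product, so lcm = 566544/4 = 141636.

141636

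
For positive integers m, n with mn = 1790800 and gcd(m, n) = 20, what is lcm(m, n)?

gcd·lcm = product, so lcm = 1790800/20 = 89540.

89540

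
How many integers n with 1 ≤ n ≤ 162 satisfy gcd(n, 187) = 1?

139

Prime factors of 187: 11, 17. Count integers ≤ 162 divisible by none of them.
By inclusion–exclusion: 162 − ⌊162/11⌋ − ⌊162/17⌋ + ⌊162/187⌋ = 139.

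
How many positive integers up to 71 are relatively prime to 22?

22 = 2·11. Inclusion–exclusion on these primes:
71 − ⌊71/2⌋ − ⌊71/11⌋ + ⌊71/22⌋ = 33

33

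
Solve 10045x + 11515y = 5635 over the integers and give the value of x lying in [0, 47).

4

Reduce mod 11515: 10045x ≡ 5635 (mod 11515). With g = gcd(10045, 11515) = 245 dividing 5635, divide through: 41x ≡ 23 (mod 47).
Since gcd(41, 47) = 1, x ≡ 23·(41)⁻¹ ≡ 4 (mod 47). Smallest non-negative: 4.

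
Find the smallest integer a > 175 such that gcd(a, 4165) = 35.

gcd(a, 4165) = 35 forces 35 | a; write a = 35s. Then gcd(35s, 35·119) = 35·gcd(s, 119), so need gcd(s, 119) = 1.
35s > 175 gives s ≥ 6. The least s ≥ 6 coprime to 119 is 6, so a = 35·6 = 210.

210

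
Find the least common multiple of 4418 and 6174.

13638366

4418 = 2 · 47²; 6174 = 2 · 3² · 7³
max exponents: 2 · 3² · 7³ · 47² = 13638366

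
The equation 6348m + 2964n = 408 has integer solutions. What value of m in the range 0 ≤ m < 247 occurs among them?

128

Reduce mod 2964: 6348m ≡ 408 (mod 2964). With g = gcd(6348, 2964) = 12 dividing 408, divide through: 529m ≡ 34 (mod 247).
Since gcd(529, 247) = 1, m ≡ 34·(529)⁻¹ ≡ 128 (mod 247). Smallest non-negative: 128.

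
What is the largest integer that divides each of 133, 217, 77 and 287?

gcd(133, 217): 217 = 1·133 + 84; 133 = 1·84 + 49; 84 = 1·49 + 35; 49 = 1·35 + 14; 35 = 2·14 + 7; 14 = 2·7 + 0 → 7
gcd(7, 77): 77 = 11·7 + 0 → 7
gcd(7, 287): 287 = 41·7 + 0 → 7

7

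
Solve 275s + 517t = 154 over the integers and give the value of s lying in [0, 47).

25

Reduce mod 517: 275s ≡ 154 (mod 517). With g = gcd(275, 517) = 11 dividing 154, divide through: 25s ≡ 14 (mod 47).
Since gcd(25, 47) = 1, s ≡ 14·(25)⁻¹ ≡ 25 (mod 47). Smallest non-negative: 25.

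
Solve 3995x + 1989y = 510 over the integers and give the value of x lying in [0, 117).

Euclid: 3995 = 2·1989 + 17; 1989 = 117·17 + 0 → gcd = 17; 510 = 17·30.
Back-substitution yields 3995·(1) + 1989·(-2) = 17, so one solution is x = 1·30 = 30, y = -2·30 = -60.
Solutions in x differ by 1989/17 = 117; the one in [0, 117) is 30 mod 117 = 30.

30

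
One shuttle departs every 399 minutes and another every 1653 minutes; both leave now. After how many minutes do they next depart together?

11571

399 = 3 · 7 · 19; 1653 = 3 · 19 · 29
max exponents: 3 · 7 · 19 · 29 = 11571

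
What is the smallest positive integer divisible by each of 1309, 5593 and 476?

lcm(1309, 5593) = 1309·5593/gcd = 7321237/119 = 61523
lcm(61523, 476) = 61523·476/gcd = 29284948/119 = 246092

246092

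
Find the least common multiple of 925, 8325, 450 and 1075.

715950

925 = 5² · 37; 8325 = 3² · 5² · 37; 450 = 2 · 3² · 5²; 1075 = 5² · 43
lcm takes max exponent of each prime: 2 · 3² · 5² · 37 · 43 = 715950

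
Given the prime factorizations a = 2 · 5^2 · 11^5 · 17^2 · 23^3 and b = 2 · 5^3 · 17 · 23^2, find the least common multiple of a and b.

max exponent per prime: 2 · 5^3 · 11^5 · 17^2 · 23^3 = 141574418103250

141574418103250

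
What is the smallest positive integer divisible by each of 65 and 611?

3055

65 = 5 · 13; 611 = 13 · 47
max exponents: 5 · 13 · 47 = 3055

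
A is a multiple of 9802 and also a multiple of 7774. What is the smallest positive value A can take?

225446

9802 = 2 · 13² · 29; 7774 = 2 · 13² · 23
max exponents: 2 · 13² · 23 · 29 = 225446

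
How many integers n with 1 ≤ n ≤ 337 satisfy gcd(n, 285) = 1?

170

Prime factors of 285: 3, 5, 19. Count integers ≤ 337 divisible by none of them.
By inclusion–exclusion: 337 − ⌊337/3⌋ − ⌊337/5⌋ − ⌊337/19⌋ + ⌊337/15⌋ + ⌊337/57⌋ + ⌊337/95⌋ − ⌊337/285⌋ = 170.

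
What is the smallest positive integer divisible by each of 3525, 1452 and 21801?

12398228700

3525 = 3 · 5² · 47; 1452 = 2² · 3 · 11²; 21801 = 3 · 13² · 43
lcm takes max exponent of each prime: 2² · 3 · 5² · 11² · 13² · 43 · 47 = 12398228700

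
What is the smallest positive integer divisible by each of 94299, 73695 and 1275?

681310275

lcm(94299, 73695) = 94299·73695/gcd = 6949364805/51 = 136262055
lcm(136262055, 1275) = 136262055·1275/gcd = 173734120125/255 = 681310275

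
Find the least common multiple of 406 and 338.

68614

gcd first: 406 = 1·338 + 68; 338 = 4·68 + 66; 68 = 1·66 + 2; 66 = 33·2 + 0 → gcd = 2
lcm = 406·338/gcd = 137228/2 = 68614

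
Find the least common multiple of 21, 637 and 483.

43953

lcm(21, 637) = 21·637/gcd = 13377/7 = 1911
lcm(1911, 483) = 1911·483/gcd = 923013/21 = 43953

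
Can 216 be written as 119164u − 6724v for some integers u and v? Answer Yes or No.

Yes

By Bézout, 119164u − 6724v = 216 has integer solutions iff gcd(119164, 6724) | 216.
Euclid: 119164 = 17·6724 + 4856; 6724 = 1·4856 + 1868; 4856 = 2·1868 + 1120; 1868 = 1·1120 + 748; 1120 = 1·748 + 372; 748 = 2·372 + 4; 372 = 93·4 + 0. gcd = 4; 216 mod 4 = 0. Yes.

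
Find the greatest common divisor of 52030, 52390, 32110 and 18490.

10

52030 = 2 · 5 · 11² · 43; 52390 = 2 · 5 · 13² · 31; 32110 = 2 · 5 · 13² · 19; 18490 = 2 · 5 · 43²
gcd takes min exponent of each prime: 2 · 5 = 10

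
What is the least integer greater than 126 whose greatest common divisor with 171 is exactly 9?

135

Multiples of 9 above 126: 9·15, 9·16, … . Need the cofactor coprime to 171/9 = 19.
Checking s = 15, 16, … the first with gcd(s, 19) = 1 is s = 15, giving 135.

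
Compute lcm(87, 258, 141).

351654

lcm(87, 258) = 87·258/gcd = 22446/3 = 7482
lcm(7482, 141) = 7482·141/gcd = 1054962/3 = 351654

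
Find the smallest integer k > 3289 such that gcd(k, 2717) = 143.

gcd(k, 2717) = 143 forces 143 | k; write k = 143s. Then gcd(143s, 143·19) = 143·gcd(s, 19), so need gcd(s, 19) = 1.
143s > 3289 gives s ≥ 24. The least s ≥ 24 coprime to 19 is 24, so k = 143·24 = 3432.

3432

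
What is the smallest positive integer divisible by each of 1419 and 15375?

7272375

gcd first: 15375 = 10·1419 + 1185; 1419 = 1·1185 + 234; 1185 = 5·234 + 15; 234 = 15·15 + 9; 15 = 1·9 + 6; 9 = 1·6 + 3; 6 = 2·3 + 0 → gcd = 3
lcm = 1419·15375/gcd = 21817125/3 = 7272375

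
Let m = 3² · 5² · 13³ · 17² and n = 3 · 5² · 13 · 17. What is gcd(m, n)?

16575

min exponent per shared prime: 3 · 5² · 13 · 17 = 16575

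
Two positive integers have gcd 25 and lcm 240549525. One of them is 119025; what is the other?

50525

Using mn = gcd(m,n)·lcm(m,n) = 25·240549525 = 6013738125, we get n = 6013738125/119025 = 50525.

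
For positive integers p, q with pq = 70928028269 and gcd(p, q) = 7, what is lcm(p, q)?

10132575467

gcd·lcm = product, so lcm = 70928028269/7 = 10132575467.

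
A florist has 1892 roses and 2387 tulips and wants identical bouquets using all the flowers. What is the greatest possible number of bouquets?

11

1892 = 2² · 11 · 43
2387 = 7 · 11 · 31
Common: 11 = 11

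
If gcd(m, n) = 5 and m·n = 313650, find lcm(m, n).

62730

For any two positive integers, gcd × lcm equals their product. Hence lcm = 313650 / 5 = 62730.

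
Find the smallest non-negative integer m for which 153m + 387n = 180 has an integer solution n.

29

Reduce mod 387: 153m ≡ 180 (mod 387). With g = gcd(153, 387) = 9 dividing 180, divide through: 17m ≡ 20 (mod 43).
Since gcd(17, 43) = 1, m ≡ 20·(17)⁻¹ ≡ 29 (mod 43). Smallest non-negative: 29.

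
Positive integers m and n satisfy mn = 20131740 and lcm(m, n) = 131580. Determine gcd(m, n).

153

gcd·lcm = product, so gcd = 20131740/131580 = 153.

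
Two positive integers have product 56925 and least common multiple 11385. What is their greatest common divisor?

gcd·lcm = product, so gcd = 56925/11385 = 5.

5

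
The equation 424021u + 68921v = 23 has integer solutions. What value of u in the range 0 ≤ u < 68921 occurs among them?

Euclid: 424021 = 6·68921 + 10495; 68921 = 6·10495 + 5951; 10495 = 1·5951 + 4544; 5951 = 1·4544 + 1407; 4544 = 3·1407 + 323; 1407 = 4·323 + 115; 323 = 2·115 + 93; 115 = 1·93 + 22; 93 = 4·22 + 5; 22 = 4·5 + 2; 5 = 2·2 + 1; 2 = 2·1 + 0 → gcd = 1; 23 = 1·23.
Back-substitution yields 424021·(28166) + 68921·(-173285) = 1, so one solution is u = 28166·23 = 647818, v = -173285·23 = -3985555.
Solutions in u differ by 68921/1 = 68921; the one in [0, 68921) is 647818 mod 68921 = 27529.

27529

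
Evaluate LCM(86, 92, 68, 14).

470764

86 = 2 · 43; 92 = 2² · 23; 68 = 2² · 17; 14 = 2 · 7
lcm takes max exponent of each prime: 2² · 7 · 17 · 23 · 43 = 470764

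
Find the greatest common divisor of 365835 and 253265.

5

365835 = 3 · 5 · 29³
253265 = 5 · 37³
Common: 5 = 5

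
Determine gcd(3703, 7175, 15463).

7

gcd(3703, 7175): 7175 = 1·3703 + 3472; 3703 = 1·3472 + 231; 3472 = 15·231 + 7; 231 = 33·7 + 0 → 7
gcd(7, 15463): 15463 = 2209·7 + 0 → 7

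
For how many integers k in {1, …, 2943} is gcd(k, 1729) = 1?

2207

1729 = 7·13·19. Inclusion–exclusion on these primes:
2943 − ⌊2943/7⌋ − ⌊2943/13⌋ − ⌊2943/19⌋ + ⌊2943/91⌋ + ⌊2943/133⌋ + ⌊2943/247⌋ − ⌊2943/1729⌋ = 2207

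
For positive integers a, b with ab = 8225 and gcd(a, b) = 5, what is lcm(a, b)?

1645

Since gcd(a,b)·lcm(a,b) = ab, lcm = 8225/5 = 1645.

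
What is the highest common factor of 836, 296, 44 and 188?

gcd(836, 296): 836 = 2·296 + 244; 296 = 1·244 + 52; 244 = 4·52 + 36; 52 = 1·36 + 16; 36 = 2·16 + 4; 16 = 4·4 + 0 → 4
gcd(4, 44): 44 = 11·4 + 0 → 4
gcd(4, 188): 188 = 47·4 + 0 → 4

4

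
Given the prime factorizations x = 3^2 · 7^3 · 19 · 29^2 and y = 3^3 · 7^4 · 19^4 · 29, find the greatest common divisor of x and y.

min exponent per shared prime: 3^2 · 7^3 · 19 · 29 = 1700937

1700937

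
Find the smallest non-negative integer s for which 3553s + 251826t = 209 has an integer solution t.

2339

Euclid: 251826 = 70·3553 + 3116; 3553 = 1·3116 + 437; 3116 = 7·437 + 57; 437 = 7·57 + 38; 57 = 1·38 + 19; 38 = 2·19 + 0 → gcd = 19; 209 = 19·11.
Back-substitution yields 3553·(-4607) + 251826·(65) = 19, so one solution is s = -4607·11 = -50677, t = 65·11 = 715.
Solutions in s differ by 251826/19 = 13254; the one in [0, 13254) is -50677 mod 13254 = 2339.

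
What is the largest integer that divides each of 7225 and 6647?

289

7225 = 5² · 17²
6647 = 17² · 23
Common: 17² = 289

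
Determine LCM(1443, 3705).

137085

1443 = 3 · 13 · 37; 3705 = 3 · 5 · 13 · 19
max exponents: 3 · 5 · 13 · 19 · 37 = 137085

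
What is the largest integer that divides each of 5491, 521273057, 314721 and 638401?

289

5491 = 17² · 19; 521273057 = 17² · 29 · 37 · 41²; 314721 = 3² · 11² · 17²; 638401 = 17² · 47²
gcd takes min exponent of each prime: 17² = 289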